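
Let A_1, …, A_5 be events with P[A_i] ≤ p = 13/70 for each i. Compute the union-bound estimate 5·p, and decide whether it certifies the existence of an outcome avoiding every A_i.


Union bound: P[∪_{i=1}^{5} A_i] ≤ Σ_i P[A_i] ≤ 5·p = 5·(13/70) = 13/14.
Numerically: 13/14 ≈ 0.929.
Is 13/14 < 1? YES.
Since P[∪ A_i] ≤ 13/14 < 1, the complement has P[∩ A_i^c] ≥ 1 − 13/14 = 1/14 > 0, so some outcome avoids every A_i.

5·p = 13/14 ≈ 0.929; existence CERTIFIED by the union bound.


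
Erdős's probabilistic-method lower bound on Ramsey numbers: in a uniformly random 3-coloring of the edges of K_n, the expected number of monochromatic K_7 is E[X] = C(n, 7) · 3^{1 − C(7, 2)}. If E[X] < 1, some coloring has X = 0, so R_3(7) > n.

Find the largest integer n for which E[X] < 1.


We need C(n, 7) · 3^{1 − 21} < 1, i.e. C(n, 7) < 3^{21 − 1} = 3486784401.
Check values of n near the boundary:
  n = 78: C(78, 7) = 2641902120; 2641902120 < 3486784401? YES
  n = 79: C(79, 7) = 2898753715; 2898753715 < 3486784401? YES
  n = 80: C(80, 7) = 3176716400; 3176716400 < 3486784401? YES
  n = 81: C(81, 7) = 3477216600; 3477216600 < 3486784401? YES
  n = 82: C(82, 7) = 3801756816; 3801756816 < 3486784401? NO
The largest n with C(n, 7) < 3486784401 is n = 81 (where E[X] = 42928600/43046721 ≈ 0.9973). Hence R_3(7) > 81, i.e. R_3(7) ≥ 82.

Largest n = 81; hence R_3(7) > 81.


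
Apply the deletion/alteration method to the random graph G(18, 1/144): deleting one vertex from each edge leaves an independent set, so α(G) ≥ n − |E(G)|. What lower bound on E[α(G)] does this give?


E[|E(G)|] = C(18, 2)·p = 153 · (1/144) = 17/16.
E[α(G)] ≥ n − E[|E(G)|] = 18 − 17/16 = 271/16.
Numerically: ≈ 16.938.
(This is only a lower bound; the true E[α(G)] may be larger.)

E[α(G)] ≥ 271/16 ≈ 16.938.


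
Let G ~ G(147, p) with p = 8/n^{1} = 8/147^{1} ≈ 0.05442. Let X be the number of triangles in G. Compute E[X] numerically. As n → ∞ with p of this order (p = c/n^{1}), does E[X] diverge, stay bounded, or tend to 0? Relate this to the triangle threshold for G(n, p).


Number of potential triangles: C(147, 3) = 518665.
Each occurs with probability p³ ≈ (0.05442)³ ≈ 1.611825e-04.
By linearity: E[X] = C(147, 3)·p³ ≈ 518665 · 1.611825e-04 ≈ 83.5997.
Here α = 1, so p = 8/n is exactly at the triangle threshold p ~ 1/n. Asymptotically E[X] → c³/6 = 8³/6 = 256/3 ≈ 85.3333, a bounded constant. In this regime the triangle count is asymptotically Poisson(c³/6).

E[X] ≈ 83.5997; in regime p = Θ(1/n^{1}) E[X] stays bounded (at the triangle threshold p ~ 1/n).


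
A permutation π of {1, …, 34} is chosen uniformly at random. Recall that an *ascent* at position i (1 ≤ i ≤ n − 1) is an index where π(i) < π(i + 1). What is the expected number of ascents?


Write X = Σ X_I over i = 1, …, 33, with X_I the indicator of one ascent.
There are 33 indicators.
For each fixed i, the pair (π(i), π(i+1)) is a uniformly random ordered pair of distinct values from {1, …, 34}; by symmetry P[π(i) < π(i+1)] = 1/2.
By linearity: E[X] = 33 · (1/2) = (34 − 1) · (1/2) = 33/2 ≈ 16.50000.

E[X] = 33/2 = 16.50000.


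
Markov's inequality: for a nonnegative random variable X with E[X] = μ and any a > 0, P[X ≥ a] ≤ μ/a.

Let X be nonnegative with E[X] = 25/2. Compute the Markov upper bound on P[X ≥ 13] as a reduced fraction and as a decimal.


μ = E[X] = 25/2, a = 13.
Markov: P[X ≥ 13] ≤ μ/a = (25/2)/13 = 25/26.
Numerically: ≈ 0.9615.
(Since a = 13 > μ = 12.5000, the bound 25/26 is < 1 and informative.)

P[X ≥ 13] ≤ 25/26 ≈ 0.9615.


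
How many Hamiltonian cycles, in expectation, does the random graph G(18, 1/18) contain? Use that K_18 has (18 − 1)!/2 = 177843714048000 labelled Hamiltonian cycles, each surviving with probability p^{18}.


K_18 has (18 − 1)!/2 = 177843714048000 labelled Hamiltonian cycles.
For each such Hamiltonian cycle H, let X_H = 1 if all 18 edges of H are present in G. Then P[X_H = 1] = p^{18} = (1/18)^{18} = 1/39346408075296537575424.
By linearity: E[X] = Σ_H E[X_H] = 177843714048000 · p^{18} = 177843714048000 · 1/39346408075296537575424 = 14889875/3294258113514384.
Numerically: E[X] ≈ 4.51995e-09.

E[X] = 177843714048000 · (1/18)^{18} = 14889875/3294258113514384 ≈ 4.51995e-09.


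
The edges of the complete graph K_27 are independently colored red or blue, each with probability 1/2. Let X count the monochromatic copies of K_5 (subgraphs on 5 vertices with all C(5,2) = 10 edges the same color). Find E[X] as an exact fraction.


Let X = Σ_S X_S over the C(27, 5) = 80730 subsets S of size 5, where X_S = 1 if the K_5 on S is monochromatic.
For a fixed S, the K_5 on S has C(5, 2) = 10 edges. P[all 10 edges red] = (1/2)^10, and likewise for blue, so P[monochromatic] = 2·(1/2)^10 = 2^{1 − 10} = 1/512.
By linearity of expectation: E[X] = C(27, 5) · 2^{1 − 10} = 80730 · 1/512 = 40365/256.
Numerically: E[X] ≈ 157.67578.

E[X] = C(27,5)·2^(1−C(5,2)) = 40365/256 ≈ 157.67578.


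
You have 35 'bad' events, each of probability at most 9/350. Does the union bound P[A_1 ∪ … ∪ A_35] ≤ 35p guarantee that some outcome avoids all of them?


Union bound: P[∪_{i=1}^{35} A_i] ≤ Σ_i P[A_i] ≤ 35·p = 35·(9/350) = 9/10.
Numerically: 9/10 ≈ 0.9000000.
Is 9/10 < 1? YES.
Since P[∪ A_i] ≤ 9/10 < 1, the complement has P[∩ A_i^c] ≥ 1 − 9/10 = 1/10 > 0, so some outcome avoids every A_i.

35·p = 9/10 ≈ 0.9000000; existence CERTIFIED by the union bound.


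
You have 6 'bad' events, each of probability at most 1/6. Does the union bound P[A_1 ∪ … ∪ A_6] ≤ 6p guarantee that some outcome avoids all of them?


Union bound: P[∪_{i=1}^{6} A_i] ≤ Σ_i P[A_i] ≤ 6·p = 6·(1/6) = 1.
Numerically: 1 ≈ 1.0000.
Is 1 < 1? NO.
Since the bound 1 is ≥ 1, the union bound is uninformative here; it does NOT by itself certify existence.

6·p = 1 ≈ 1.0000; existence NOT certified by the union bound.


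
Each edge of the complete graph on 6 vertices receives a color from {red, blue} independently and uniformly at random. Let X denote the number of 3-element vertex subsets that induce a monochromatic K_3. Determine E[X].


Let X = Σ_S X_S over the C(6, 3) = 20 subsets S of size 3, where X_S = 1 if the K_3 on S is monochromatic.
For a fixed S, the K_3 on S has C(3, 2) = 3 edges. P[all 3 edges red] = (1/2)^3, and likewise for blue, so P[monochromatic] = 2·(1/2)^3 = 2^{1 − 3} = 1/4.
Summing: E[X] = C(6, 3) · 2^{1 − 3} = 20 · 1/4 = 5.
Numerically: E[X] ≈ 5.00000.

E[X] = C(6,3)·2^(1−C(3,2)) = 5 ≈ 5.00000.


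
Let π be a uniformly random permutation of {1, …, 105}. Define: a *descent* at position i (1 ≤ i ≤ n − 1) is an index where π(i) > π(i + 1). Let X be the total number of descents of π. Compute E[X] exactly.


Write X = Σ X_I over i = 1, …, 104, with X_I the indicator of one descent.
There are 104 indicators.
For each fixed i, the pair (π(i), π(i+1)) is a uniformly random ordered pair of distinct values from {1, …, 105}; by symmetry P[π(i) > π(i+1)] = 1/2.
By linearity: E[X] = 104 · (1/2) = (105 − 1) · (1/2) = 52 ≈ 52.00000.

E[X] = 52 = 52.00000.


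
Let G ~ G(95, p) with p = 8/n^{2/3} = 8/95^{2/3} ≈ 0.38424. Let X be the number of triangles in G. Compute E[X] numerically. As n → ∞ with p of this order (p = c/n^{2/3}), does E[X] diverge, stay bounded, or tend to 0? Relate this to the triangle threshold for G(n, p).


Number of potential triangles: C(95, 3) = 138415.
Each occurs with probability p³ ≈ (0.38424)³ ≈ 5.6731302e-02.
By linearity: E[X] = C(95, 3)·p³ ≈ 138415 · 5.6731302e-02 ≈ 7852.46316.
Since α = 2/3 < 1, p = c/n^{2/3} ≫ 1/n is above the triangle threshold p ~ 1/n. Asymptotically E[X] ~ (c³/6)·n^{3(1−α)} = (8³/6)·n^{1} → ∞; triangles are abundant w.h.p.

E[X] ≈ 7852.46316; in regime p = Θ(1/n^{2/3}) E[X] diverges (above the triangle threshold p ~ 1/n).


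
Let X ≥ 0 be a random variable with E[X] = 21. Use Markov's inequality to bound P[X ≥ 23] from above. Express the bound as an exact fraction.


μ = E[X] = 21, a = 23.
Markov: P[X ≥ 23] ≤ μ/a = (21)/23 = 21/23.
Numerically: ≈ 0.913043.
(Since a = 23 > μ = 21.000000, the bound 21/23 is < 1 and informative.)

P[X ≥ 23] ≤ 21/23 ≈ 0.913043.


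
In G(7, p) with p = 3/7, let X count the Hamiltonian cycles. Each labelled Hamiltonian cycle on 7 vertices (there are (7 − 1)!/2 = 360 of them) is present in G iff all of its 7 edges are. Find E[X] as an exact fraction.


K_7 has (7 − 1)!/2 = 360 labelled Hamiltonian cycles.
For each such Hamiltonian cycle H, let X_H = 1 if all 7 edges of H are present in G. Then P[X_H = 1] = p^{7} = (3/7)^{7} = 2187/823543.
Summing the indicators: E[X] = Σ_H E[X_H] = 360 · p^{7} = 360 · 2187/823543 = 787320/823543.
Numerically: E[X] ≈ 0.956.

E[X] = 360 · (3/7)^{7} = 787320/823543 ≈ 0.956.


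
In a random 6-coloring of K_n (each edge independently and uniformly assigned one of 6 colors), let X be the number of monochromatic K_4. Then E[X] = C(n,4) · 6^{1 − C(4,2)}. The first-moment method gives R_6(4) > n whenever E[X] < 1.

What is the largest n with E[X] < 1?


We need C(n, 4) · 6^{1 − 6} < 1, i.e. C(n, 4) < 6^{6 − 1} = 7776.
Check values of n near the boundary:
  n = 18: C(18, 4) = 3060; 3060 < 7776? YES
  n = 19: C(19, 4) = 3876; 3876 < 7776? YES
  n = 20: C(20, 4) = 4845; 4845 < 7776? YES
  n = 21: C(21, 4) = 5985; 5985 < 7776? YES
  n = 22: C(22, 4) = 7315; 7315 < 7776? YES
  n = 23: C(23, 4) = 8855; 8855 < 7776? NO
The largest n with C(n, 4) < 7776 is n = 22 (where E[X] = 7315/7776 ≈ 0.94072). Hence R_6(4) > 22, i.e. R_6(4) ≥ 23.

Largest n = 22; hence R_6(4) > 22.


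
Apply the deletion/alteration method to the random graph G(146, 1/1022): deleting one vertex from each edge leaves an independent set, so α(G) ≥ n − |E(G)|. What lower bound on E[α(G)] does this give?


E[|E(G)|] = C(146, 2)·p = 10585 · (1/1022) = 145/14.
E[α(G)] ≥ n − E[|E(G)|] = 146 − 145/14 = 1899/14.
Numerically: ≈ 135.643.
(This is only a lower bound; the true E[α(G)] may be larger.)

E[α(G)] ≥ 1899/14 ≈ 135.643.


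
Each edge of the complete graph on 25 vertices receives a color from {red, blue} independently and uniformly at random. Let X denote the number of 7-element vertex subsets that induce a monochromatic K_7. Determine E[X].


Let X = Σ_S X_S over the C(25, 7) = 480700 subsets S of size 7, where X_S = 1 if the K_7 on S is monochromatic.
For a fixed S, the K_7 on S has C(7, 2) = 21 edges. P[all 21 edges red] = (1/2)^21, and likewise for blue, so P[monochromatic] = 2·(1/2)^21 = 2^{1 − 21} = 1/1048576.
Summing: E[X] = C(25, 7) · 2^{1 − 21} = 480700 · 1/1048576 = 120175/262144.
Numerically: E[X] ≈ 0.4584.

E[X] = C(25,7)·2^(1−C(7,2)) = 120175/262144 ≈ 0.4584.


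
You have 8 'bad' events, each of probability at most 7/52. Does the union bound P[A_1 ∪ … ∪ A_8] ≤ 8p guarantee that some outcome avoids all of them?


Union bound: P[∪_{i=1}^{8} A_i] ≤ Σ_i P[A_i] ≤ 8·p = 8·(7/52) = 14/13.
Numerically: 14/13 ≈ 1.077.
Is 14/13 < 1? NO.
Since the bound 14/13 is ≥ 1, the union bound is uninformative here; it does NOT by itself certify existence.

8·p = 14/13 ≈ 1.077; existence NOT certified by the union bound.


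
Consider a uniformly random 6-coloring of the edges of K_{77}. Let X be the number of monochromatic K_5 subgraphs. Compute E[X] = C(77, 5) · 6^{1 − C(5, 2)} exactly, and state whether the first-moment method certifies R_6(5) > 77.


E[X] = C(77, 5) · 6^{1 − 10} = 19757815 · 6^{−9} = 19757815/10077696.
As a reduced fraction: E[X] = 19757815/10077696 ≈ 1.960549.
Is E[X] < 1? NO.
Since E[X] ≥ 1, the first-moment bound is inconclusive at n = 77; it does NOT by itself certify R_6(5) > 77.

E[X] = 19757815/10077696 ≈ 1.960549; E[X] ≥ 1; first-moment method inconclusive here.


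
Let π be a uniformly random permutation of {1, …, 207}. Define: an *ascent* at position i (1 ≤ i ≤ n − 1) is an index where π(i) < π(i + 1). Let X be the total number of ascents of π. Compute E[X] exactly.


Write X = Σ X_I over i = 1, …, 206, with X_I the indicator of one ascent.
There are 206 indicators.
For each fixed i, the pair (π(i), π(i+1)) is a uniformly random ordered pair of distinct values from {1, …, 207}; by symmetry P[π(i) < π(i+1)] = 1/2.
By linearity: E[X] = 206 · (1/2) = (207 − 1) · (1/2) = 103 ≈ 103.00000.

E[X] = 103 = 103.00000.


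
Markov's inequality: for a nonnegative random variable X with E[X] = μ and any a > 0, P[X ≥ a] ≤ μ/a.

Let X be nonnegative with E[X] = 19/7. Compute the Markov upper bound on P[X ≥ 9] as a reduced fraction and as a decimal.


μ = E[X] = 19/7, a = 9.
Markov: P[X ≥ 9] ≤ μ/a = (19/7)/9 = 19/63.
Numerically: ≈ 0.3016.
(Since a = 9 > μ = 2.7143, the bound 19/63 is < 1 and informative.)

P[X ≥ 9] ≤ 19/63 ≈ 0.3016.


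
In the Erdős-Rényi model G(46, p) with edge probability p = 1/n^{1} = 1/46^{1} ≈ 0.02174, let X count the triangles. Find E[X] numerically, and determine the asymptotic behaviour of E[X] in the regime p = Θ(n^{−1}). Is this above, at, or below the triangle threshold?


Number of potential triangles: C(46, 3) = 15180.
Each occurs with probability p³ ≈ (0.02174)³ ≈ 1.027369e-05.
By linearity: E[X] = C(46, 3)·p³ ≈ 15180 · 1.027369e-05 ≈ 0.1560.
Here α = 1, so p = 1/n is exactly at the triangle threshold p ~ 1/n. Asymptotically E[X] → c³/6 = 1³/6 = 1/6 ≈ 0.1667, a bounded constant. In this regime the triangle count is asymptotically Poisson(c³/6).

E[X] ≈ 0.1560; in regime p = Θ(1/n^{1}) E[X] stays bounded (at the triangle threshold p ~ 1/n).


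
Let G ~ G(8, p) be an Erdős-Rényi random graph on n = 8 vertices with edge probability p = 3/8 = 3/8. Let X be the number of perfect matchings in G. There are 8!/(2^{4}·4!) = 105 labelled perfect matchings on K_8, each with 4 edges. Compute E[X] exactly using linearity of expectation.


K_8 has 8!/(2^{4}·4!) = 105 labelled perfect matchings.
For each such perfect matching H, let X_H = 1 if all 4 edges of H are present in G. Then P[X_H = 1] = p^{4} = (3/8)^{4} = 81/4096.
By linearity: E[X] = Σ_H E[X_H] = 105 · p^{4} = 105 · 81/4096 = 8505/4096.
Numerically: E[X] ≈ 2.076.

E[X] = 105 · (3/8)^{4} = 8505/4096 ≈ 2.076.


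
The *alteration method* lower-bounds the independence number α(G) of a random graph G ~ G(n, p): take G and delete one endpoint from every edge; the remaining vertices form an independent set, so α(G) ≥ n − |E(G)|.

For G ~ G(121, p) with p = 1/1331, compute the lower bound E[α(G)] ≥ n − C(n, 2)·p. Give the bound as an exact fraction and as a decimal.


E[|E(G)|] = C(121, 2)·p = 7260 · (1/1331) = 60/11.
E[α(G)] ≥ n − E[|E(G)|] = 121 − 60/11 = 1271/11.
Numerically: ≈ 115.54545.
(This is only a lower bound; the true E[α(G)] may be larger.)

E[α(G)] ≥ 1271/11 ≈ 115.54545.


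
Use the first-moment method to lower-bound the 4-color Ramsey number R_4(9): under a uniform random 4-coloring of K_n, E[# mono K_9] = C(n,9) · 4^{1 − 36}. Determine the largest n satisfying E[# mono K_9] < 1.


We need C(n, 9) · 4^{1 − 36} < 1, i.e. C(n, 9) < 4^{36 − 1} = 1180591620717411303424.
Check values of n near the boundary:
  n = 911: C(911, 9) = 1144686900492291197405; 1144686900492291197405 < 1180591620717411303424? YES
  n = 912: C(912, 9) = 1156095740032081475120; 1156095740032081475120 < 1180591620717411303424? YES
  n = 913: C(913, 9) = 1167605542753639808390; 1167605542753639808390 < 1180591620717411303424? YES
  n = 914: C(914, 9) = 1179217089587653905932; 1179217089587653905932 < 1180591620717411303424? YES
  n = 915: C(915, 9) = 1190931166636537885130; 1190931166636537885130 < 1180591620717411303424? NO
  n = 916: C(916, 9) = 1202748565202942340440; 1202748565202942340440 < 1180591620717411303424? NO
  n = 917: C(917, 9) = 1214670081818390006810; 1214670081818390006810 < 1180591620717411303424? NO
The largest n with C(n, 9) < 1180591620717411303424 is n = 914 (where E[X] = 294804272396913476483/295147905179352825856 ≈ 0.998836). Hence R_4(9) > 914, i.e. R_4(9) ≥ 915.

Largest n = 914; hence R_4(9) > 914.


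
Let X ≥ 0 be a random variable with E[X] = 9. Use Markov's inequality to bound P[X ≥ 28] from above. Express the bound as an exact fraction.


μ = E[X] = 9, a = 28.
Markov: P[X ≥ 28] ≤ μ/a = (9)/28 = 9/28.
Numerically: ≈ 0.32143.
(Since a = 28 > μ = 9.00000, the bound 9/28 is < 1 and informative.)

P[X ≥ 28] ≤ 9/28 ≈ 0.32143.


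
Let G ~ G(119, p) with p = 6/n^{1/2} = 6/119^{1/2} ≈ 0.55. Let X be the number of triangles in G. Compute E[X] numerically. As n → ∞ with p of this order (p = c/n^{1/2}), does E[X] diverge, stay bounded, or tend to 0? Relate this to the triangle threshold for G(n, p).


Number of potential triangles: C(119, 3) = 273819.
Each occurs with probability p³ ≈ (0.55)³ ≈ 1.663923e-01.
By linearity: E[X] = C(119, 3)·p³ ≈ 273819 · 1.663923e-01 ≈ 45561.3820.
Since α = 1/2 < 1, p = c/n^{1/2} ≫ 1/n is above the triangle threshold p ~ 1/n. Asymptotically E[X] ~ (c³/6)·n^{3(1−α)} = (6³/6)·n^{1.5} → ∞; triangles are abundant w.h.p.

E[X] ≈ 45561.3820; in regime p = Θ(1/n^{1/2}) E[X] diverges (above the triangle threshold p ~ 1/n).


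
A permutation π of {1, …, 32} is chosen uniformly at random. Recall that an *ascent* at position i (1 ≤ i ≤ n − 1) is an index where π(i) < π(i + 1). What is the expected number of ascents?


Write X = Σ X_I over i = 1, …, 31, with X_I the indicator of one ascent.
There are 31 indicators.
For each fixed i, the pair (π(i), π(i+1)) is a uniformly random ordered pair of distinct values from {1, …, 32}; by symmetry P[π(i) < π(i+1)] = 1/2.
By linearity: E[X] = 31 · (1/2) = (32 − 1) · (1/2) = 31/2 ≈ 15.5000.

E[X] = 31/2 = 15.5000.


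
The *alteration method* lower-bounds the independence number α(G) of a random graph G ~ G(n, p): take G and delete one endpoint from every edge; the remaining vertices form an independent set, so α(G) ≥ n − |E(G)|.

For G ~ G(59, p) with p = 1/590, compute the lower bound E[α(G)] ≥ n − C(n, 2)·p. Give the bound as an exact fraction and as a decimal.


E[|E(G)|] = C(59, 2)·p = 1711 · (1/590) = 29/10.
E[α(G)] ≥ n − E[|E(G)|] = 59 − 29/10 = 561/10.
Numerically: ≈ 56.100000.
(This is only a lower bound; the true E[α(G)] may be larger.)

E[α(G)] ≥ 561/10 ≈ 56.100000.


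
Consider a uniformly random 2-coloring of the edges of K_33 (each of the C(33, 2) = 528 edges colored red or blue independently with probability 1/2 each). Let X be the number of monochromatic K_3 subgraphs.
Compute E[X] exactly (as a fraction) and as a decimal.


Let X = Σ_S X_S over the C(33, 3) = 5456 subsets S of size 3, where X_S = 1 if the K_3 on S is monochromatic.
For a fixed S, the K_3 on S has C(3, 2) = 3 edges. P[all 3 edges red] = (1/2)^3, and likewise for blue, so P[monochromatic] = 2·(1/2)^3 = 2^{1 − 3} = 1/4.
Summing: E[X] = C(33, 3) · 2^{1 − 3} = 5456 · 1/4 = 1364.
Numerically: E[X] ≈ 1364.0000.

E[X] = C(33,3)·2^(1−C(3,2)) = 1364 ≈ 1364.0000.


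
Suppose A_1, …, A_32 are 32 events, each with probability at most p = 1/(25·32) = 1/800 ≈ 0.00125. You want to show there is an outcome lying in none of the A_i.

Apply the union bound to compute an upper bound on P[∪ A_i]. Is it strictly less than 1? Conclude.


Union bound: P[∪_{i=1}^{32} A_i] ≤ Σ_i P[A_i] ≤ 32·p = 32·(1/800) = 1/25.
Numerically: 1/25 ≈ 0.04000.
Is 1/25 < 1? YES.
Since P[∪ A_i] ≤ 1/25 < 1, the complement has P[∩ A_i^c] ≥ 1 − 1/25 = 24/25 > 0, so some outcome avoids every A_i.

32·p = 1/25 ≈ 0.04000; existence CERTIFIED by the union bound.


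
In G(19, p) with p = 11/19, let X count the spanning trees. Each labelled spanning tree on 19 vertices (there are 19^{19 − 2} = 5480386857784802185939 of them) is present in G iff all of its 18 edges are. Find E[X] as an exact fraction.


K_19 has 19^{19 − 2} = 5480386857784802185939 labelled spanning trees.
For each such spanning tree H, let X_H = 1 if all 18 edges of H are present in G. Then P[X_H = 1] = p^{18} = (11/19)^{18} = 5559917313492231481/104127350297911241532841.
By linearity: E[X] = Σ_H E[X_H] = 5480386857784802185939 · p^{18} = 5480386857784802185939 · 5559917313492231481/104127350297911241532841 = 5559917313492231481/19.
Numerically: E[X] ≈ 2.93e+17.

E[X] = 5480386857784802185939 · (11/19)^{18} = 5559917313492231481/19 ≈ 2.93e+17.


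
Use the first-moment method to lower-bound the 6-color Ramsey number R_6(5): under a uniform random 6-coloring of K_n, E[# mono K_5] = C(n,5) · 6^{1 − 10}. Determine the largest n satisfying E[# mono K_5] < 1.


We need C(n, 5) · 6^{1 − 10} < 1, i.e. C(n, 5) < 6^{10 − 1} = 10077696.
Check values of n near the boundary:
  n = 64: C(64, 5) = 7624512; 7624512 < 10077696? YES
  n = 65: C(65, 5) = 8259888; 8259888 < 10077696? YES
  n = 66: C(66, 5) = 8936928; 8936928 < 10077696? YES
  n = 67: C(67, 5) = 9657648; 9657648 < 10077696? YES
  n = 68: C(68, 5) = 10424128; 10424128 < 10077696? NO
  n = 69: C(69, 5) = 11238513; 11238513 < 10077696? NO
  n = 70: C(70, 5) = 12103014; 12103014 < 10077696? NO
The largest n with C(n, 5) < 10077696 is n = 67 (where E[X] = 67067/69984 ≈ 0.9583190). Hence R_6(5) > 67, i.e. R_6(5) ≥ 68.

Largest n = 67; hence R_6(5) > 67.


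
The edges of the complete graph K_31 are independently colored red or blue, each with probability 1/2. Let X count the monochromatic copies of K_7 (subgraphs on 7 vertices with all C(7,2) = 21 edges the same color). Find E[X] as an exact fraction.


Let X = Σ_S X_S over the C(31, 7) = 2629575 subsets S of size 7, where X_S = 1 if the K_7 on S is monochromatic.
For a fixed S, the K_7 on S has C(7, 2) = 21 edges. P[all 21 edges red] = (1/2)^21, and likewise for blue, so P[monochromatic] = 2·(1/2)^21 = 2^{1 − 21} = 1/1048576.
By linearity: E[X] = C(31, 7) · 2^{1 − 21} = 2629575 · 1/1048576 = 2629575/1048576.
Numerically: E[X] ≈ 2.508.

E[X] = C(31,7)·2^(1−C(7,2)) = 2629575/1048576 ≈ 2.508.


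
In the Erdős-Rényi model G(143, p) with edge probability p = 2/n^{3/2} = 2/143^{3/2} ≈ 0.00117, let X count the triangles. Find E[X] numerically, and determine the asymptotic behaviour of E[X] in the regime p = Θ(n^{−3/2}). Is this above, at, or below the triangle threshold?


Number of potential triangles: C(143, 3) = 477191.
Each occurs with probability p³ ≈ (0.00117)³ ≈ 1.599845e-09.
By linearity: E[X] = C(143, 3)·p³ ≈ 477191 · 1.599845e-09 ≈ 0.0008.
Since α = 3/2 > 1, p = c/n^{3/2} = o(1/n) is below the triangle threshold p ~ 1/n. Asymptotically E[X] ~ (c³/6)·n^{3(1−α)} = (2³/6)·n^{-1.5} → 0, so by Markov's inequality G has no triangles w.h.p.

E[X] ≈ 0.0008; in regime p = Θ(1/n^{3/2}) E[X] tends to 0 (below the triangle threshold p ~ 1/n).


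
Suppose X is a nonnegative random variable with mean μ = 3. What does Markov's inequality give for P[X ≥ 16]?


μ = E[X] = 3, a = 16.
Markov: P[X ≥ 16] ≤ μ/a = (3)/16 = 3/16.
Numerically: ≈ 0.1875.
(Since a = 16 > μ = 3.0000, the bound 3/16 is < 1 and informative.)

P[X ≥ 16] ≤ 3/16 ≈ 0.1875.


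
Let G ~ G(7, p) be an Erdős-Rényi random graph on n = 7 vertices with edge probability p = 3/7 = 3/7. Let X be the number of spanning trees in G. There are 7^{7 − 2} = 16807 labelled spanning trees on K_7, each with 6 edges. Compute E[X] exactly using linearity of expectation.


K_7 has 7^{7 − 2} = 16807 labelled spanning trees.
For each such spanning tree H, let X_H = 1 if all 6 edges of H are present in G. Then P[X_H = 1] = p^{6} = (3/7)^{6} = 729/117649.
By linearity: E[X] = Σ_H E[X_H] = 16807 · p^{6} = 16807 · 729/117649 = 729/7.
Numerically: E[X] ≈ 104.14.

E[X] = 16807 · (3/7)^{6} = 729/7 ≈ 104.14.


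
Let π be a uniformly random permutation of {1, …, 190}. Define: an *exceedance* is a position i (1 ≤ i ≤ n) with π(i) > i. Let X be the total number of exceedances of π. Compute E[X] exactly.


Write X = Σ_{i=1}^{190} X_i, where X_i = 1_{π(i) > i}.
For each fixed i, π(i) is uniform over {1, …, 190} (marginal of a uniform permutation), so P[π(i) > i] = (n − i)/n. Summing: Σ_{i=1}^{190} (n − i)/n = (0 + 1 + … + 189)/190 = 190(190 − 1)/(2·190) = (190 − 1)/2.
Hence E[X] = Σ_{i=1}^{190} (190 − i)/190 = 189/2 ≈ 94.500000.

E[X] = 189/2 = 94.500000.


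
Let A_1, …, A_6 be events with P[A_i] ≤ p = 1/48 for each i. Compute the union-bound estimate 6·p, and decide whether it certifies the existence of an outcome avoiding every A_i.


Union bound: P[∪_{i=1}^{6} A_i] ≤ Σ_i P[A_i] ≤ 6·p = 6·(1/48) = 1/8.
Numerically: 1/8 ≈ 0.125000.
Is 1/8 < 1? YES.
Since P[∪ A_i] ≤ 1/8 < 1, the complement has P[∩ A_i^c] ≥ 1 − 1/8 = 7/8 > 0, so some outcome avoids every A_i.

6·p = 1/8 ≈ 0.125000; existence CERTIFIED by the union bound.


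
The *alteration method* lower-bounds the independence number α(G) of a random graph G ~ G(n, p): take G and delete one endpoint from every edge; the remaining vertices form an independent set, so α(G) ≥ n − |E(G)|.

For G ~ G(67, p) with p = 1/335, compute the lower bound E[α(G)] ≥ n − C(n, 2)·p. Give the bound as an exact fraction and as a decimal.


E[|E(G)|] = C(67, 2)·p = 2211 · (1/335) = 33/5.
E[α(G)] ≥ n − E[|E(G)|] = 67 − 33/5 = 302/5.
Numerically: ≈ 60.4000.
(This is only a lower bound; the true E[α(G)] may be larger.)

E[α(G)] ≥ 302/5 ≈ 60.4000.


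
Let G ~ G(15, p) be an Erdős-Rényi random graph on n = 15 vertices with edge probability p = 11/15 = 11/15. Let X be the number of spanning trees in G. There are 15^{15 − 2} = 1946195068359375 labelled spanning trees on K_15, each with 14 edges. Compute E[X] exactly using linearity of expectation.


K_15 has 15^{15 − 2} = 1946195068359375 labelled spanning trees.
For each such spanning tree H, let X_H = 1 if all 14 edges of H are present in G. Then P[X_H = 1] = p^{14} = (11/15)^{14} = 379749833583241/29192926025390625.
By linearity: E[X] = Σ_H E[X_H] = 1946195068359375 · p^{14} = 1946195068359375 · 379749833583241/29192926025390625 = 379749833583241/15.
Numerically: E[X] ≈ 2.53e+13.

E[X] = 1946195068359375 · (11/15)^{14} = 379749833583241/15 ≈ 2.53e+13.


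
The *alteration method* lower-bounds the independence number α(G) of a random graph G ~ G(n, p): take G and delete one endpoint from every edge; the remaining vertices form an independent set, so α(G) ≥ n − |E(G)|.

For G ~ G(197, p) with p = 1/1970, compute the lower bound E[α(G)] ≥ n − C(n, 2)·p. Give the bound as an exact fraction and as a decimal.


E[|E(G)|] = C(197, 2)·p = 19306 · (1/1970) = 49/5.
E[α(G)] ≥ n − E[|E(G)|] = 197 − 49/5 = 936/5.
Numerically: ≈ 187.20000.
(This is only a lower bound; the true E[α(G)] may be larger.)

E[α(G)] ≥ 936/5 ≈ 187.20000.


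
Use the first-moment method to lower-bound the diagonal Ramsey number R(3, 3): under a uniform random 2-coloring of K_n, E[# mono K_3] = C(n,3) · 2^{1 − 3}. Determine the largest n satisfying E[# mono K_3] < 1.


We need C(n, 3) · 2^{1 − 3} < 1, i.e. C(n, 3) < 2^{3 − 1} = 4.
Check values of n near the boundary:
  n = 3: C(3, 3) = 1; 1 < 4? YES
  n = 4: C(4, 3) = 4; 4 < 4? NO
  n = 5: C(5, 3) = 10; 10 < 4? NO
The largest n with C(n, 3) < 4 is n = 3 (where E[X] = 1/4 ≈ 0.2500000). Hence R(3, 3) > 3, i.e. R(3, 3) ≥ 4.

Largest n = 3; hence R(3, 3) > 3.


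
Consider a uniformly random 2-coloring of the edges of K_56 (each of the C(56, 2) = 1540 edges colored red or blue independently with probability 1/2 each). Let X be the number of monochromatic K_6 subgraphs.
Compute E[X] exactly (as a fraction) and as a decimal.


Let X = Σ_S X_S over the C(56, 6) = 32468436 subsets S of size 6, where X_S = 1 if the K_6 on S is monochromatic.
For a fixed S, the K_6 on S has C(6, 2) = 15 edges. P[all 15 edges red] = (1/2)^15, and likewise for blue, so P[monochromatic] = 2·(1/2)^15 = 2^{1 − 15} = 1/16384.
Summing: E[X] = C(56, 6) · 2^{1 − 15} = 32468436 · 1/16384 = 8117109/4096.
Numerically: E[X] ≈ 1981.716064.

E[X] = C(56,6)·2^(1−C(6,2)) = 8117109/4096 ≈ 1981.716064.


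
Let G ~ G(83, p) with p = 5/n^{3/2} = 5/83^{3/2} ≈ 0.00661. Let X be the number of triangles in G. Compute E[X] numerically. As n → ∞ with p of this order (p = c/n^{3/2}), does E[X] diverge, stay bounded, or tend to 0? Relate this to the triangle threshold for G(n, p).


Number of potential triangles: C(83, 3) = 91881.
Each occurs with probability p³ ≈ (0.00661)³ ≈ 2.89107e-07.
By linearity: E[X] = C(83, 3)·p³ ≈ 91881 · 2.89107e-07 ≈ 0.027.
Since α = 3/2 > 1, p = c/n^{3/2} = o(1/n) is below the triangle threshold p ~ 1/n. Asymptotically E[X] ~ (c³/6)·n^{3(1−α)} = (5³/6)·n^{-1.5} → 0, so by Markov's inequality G has no triangles w.h.p.

E[X] ≈ 0.027; in regime p = Θ(1/n^{3/2}) E[X] tends to 0 (below the triangle threshold p ~ 1/n).


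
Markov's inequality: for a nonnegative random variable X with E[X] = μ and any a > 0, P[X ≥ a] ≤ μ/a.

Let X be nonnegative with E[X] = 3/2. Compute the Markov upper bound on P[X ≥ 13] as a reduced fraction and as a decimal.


μ = E[X] = 3/2, a = 13.
Markov: P[X ≥ 13] ≤ μ/a = (3/2)/13 = 3/26.
Numerically: ≈ 0.11538.
(Since a = 13 > μ = 1.50000, the bound 3/26 is < 1 and informative.)

P[X ≥ 13] ≤ 3/26 ≈ 0.11538.


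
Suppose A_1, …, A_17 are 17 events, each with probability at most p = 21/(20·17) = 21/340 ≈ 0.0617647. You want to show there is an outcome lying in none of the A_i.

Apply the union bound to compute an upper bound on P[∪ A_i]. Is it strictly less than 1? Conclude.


Union bound: P[∪_{i=1}^{17} A_i] ≤ Σ_i P[A_i] ≤ 17·p = 17·(21/340) = 21/20.
Numerically: 21/20 ≈ 1.0500000.
Is 21/20 < 1? NO.
Since the bound 21/20 is ≥ 1, the union bound is uninformative here; it does NOT by itself certify existence.

17·p = 21/20 ≈ 1.0500000; existence NOT certified by the union bound.


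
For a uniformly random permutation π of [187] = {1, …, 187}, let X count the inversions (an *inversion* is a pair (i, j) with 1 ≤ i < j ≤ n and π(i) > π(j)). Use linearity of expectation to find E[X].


Write X = Σ X_I over the C(187, 2) = 17391 pairs i < j, with X_I the indicator of one inversion.
There are 17391 indicators.
For each fixed pair i < j, the values π(i) and π(j) are two distinct elements of {1, …, 187} in uniformly random order; by symmetry P[π(i) > π(j)] = 1/2.
By linearity: E[X] = 17391 · (1/2) = C(187, 2) · (1/2) = 17391/2 = 17391/2 ≈ 8695.5000.

E[X] = 17391/2 = 8695.5000.


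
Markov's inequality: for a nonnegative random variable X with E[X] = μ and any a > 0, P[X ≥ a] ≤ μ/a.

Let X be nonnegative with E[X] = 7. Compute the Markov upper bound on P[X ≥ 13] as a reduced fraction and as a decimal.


μ = E[X] = 7, a = 13.
Markov: P[X ≥ 13] ≤ μ/a = (7)/13 = 7/13.
Numerically: ≈ 0.53846.
(Since a = 13 > μ = 7.00000, the bound 7/13 is < 1 and informative.)

P[X ≥ 13] ≤ 7/13 ≈ 0.53846.


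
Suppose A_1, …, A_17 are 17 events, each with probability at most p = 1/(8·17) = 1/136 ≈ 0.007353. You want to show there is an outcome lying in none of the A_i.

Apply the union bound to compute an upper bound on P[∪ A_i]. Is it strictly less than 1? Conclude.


Union bound: P[∪_{i=1}^{17} A_i] ≤ Σ_i P[A_i] ≤ 17·p = 17·(1/136) = 1/8.
Numerically: 1/8 ≈ 0.125000.
Is 1/8 < 1? YES.
Since P[∪ A_i] ≤ 1/8 < 1, the complement has P[∩ A_i^c] ≥ 1 − 1/8 = 7/8 > 0, so some outcome avoids every A_i.

17·p = 1/8 ≈ 0.125000; existence CERTIFIED by the union bound.


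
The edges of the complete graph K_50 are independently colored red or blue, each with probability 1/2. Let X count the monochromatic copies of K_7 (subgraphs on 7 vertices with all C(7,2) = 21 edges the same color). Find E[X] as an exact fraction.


Let X = Σ_S X_S over the C(50, 7) = 99884400 subsets S of size 7, where X_S = 1 if the K_7 on S is monochromatic.
For a fixed S, the K_7 on S has C(7, 2) = 21 edges. P[all 21 edges red] = (1/2)^21, and likewise for blue, so P[monochromatic] = 2·(1/2)^21 = 2^{1 − 21} = 1/1048576.
By linearity of expectation: E[X] = C(50, 7) · 2^{1 − 21} = 99884400 · 1/1048576 = 6242775/65536.
Numerically: E[X] ≈ 95.257187.

E[X] = C(50,7)·2^(1−C(7,2)) = 6242775/65536 ≈ 95.257187.


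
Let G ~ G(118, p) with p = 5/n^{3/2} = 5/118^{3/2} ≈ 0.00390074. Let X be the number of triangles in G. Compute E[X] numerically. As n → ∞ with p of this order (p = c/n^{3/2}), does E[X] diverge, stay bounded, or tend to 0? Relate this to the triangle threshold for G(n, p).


Number of potential triangles: C(118, 3) = 266916.
Each occurs with probability p³ ≈ (0.00390074)³ ≈ 5.93527683e-08.
By linearity: E[X] = C(118, 3)·p³ ≈ 266916 · 5.93527683e-08 ≈ 0.015842.
Since α = 3/2 > 1, p = c/n^{3/2} = o(1/n) is below the triangle threshold p ~ 1/n. Asymptotically E[X] ~ (c³/6)·n^{3(1−α)} = (5³/6)·n^{-1.5} → 0, so by Markov's inequality G has no triangles w.h.p.

E[X] ≈ 0.015842; in regime p = Θ(1/n^{3/2}) E[X] tends to 0 (below the triangle threshold p ~ 1/n).


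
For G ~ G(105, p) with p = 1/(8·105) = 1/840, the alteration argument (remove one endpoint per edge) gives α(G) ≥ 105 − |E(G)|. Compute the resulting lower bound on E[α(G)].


E[|E(G)|] = C(105, 2)·p = 5460 · (1/840) = 13/2.
E[α(G)] ≥ n − E[|E(G)|] = 105 − 13/2 = 197/2.
Numerically: ≈ 98.500.
(This is only a lower bound; the true E[α(G)] may be larger.)

E[α(G)] ≥ 197/2 ≈ 98.500.


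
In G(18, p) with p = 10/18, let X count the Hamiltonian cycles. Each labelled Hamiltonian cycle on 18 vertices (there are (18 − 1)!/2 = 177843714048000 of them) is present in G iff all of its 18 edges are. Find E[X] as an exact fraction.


K_18 has (18 − 1)!/2 = 177843714048000 labelled Hamiltonian cycles.
For each such Hamiltonian cycle H, let X_H = 1 if all 18 edges of H are present in G. Then P[X_H = 1] = p^{18} = (5/9)^{18} = 3814697265625/150094635296999121.
By linearity: E[X] = Σ_H E[X_H] = 177843714048000 · p^{18} = 177843714048000 · 3814697265625/150094635296999121 = 930617187500000000000000/205891132094649.
Numerically: E[X] ≈ 4.52e+09.

E[X] = 177843714048000 · (5/9)^{18} = 930617187500000000000000/205891132094649 ≈ 4.52e+09.


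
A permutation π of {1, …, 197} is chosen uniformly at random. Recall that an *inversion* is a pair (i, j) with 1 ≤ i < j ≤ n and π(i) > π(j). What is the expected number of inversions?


Write X = Σ X_I over the C(197, 2) = 19306 pairs i < j, with X_I the indicator of one inversion.
There are 19306 indicators.
For each fixed pair i < j, the values π(i) and π(j) are two distinct elements of {1, …, 197} in uniformly random order; by symmetry P[π(i) > π(j)] = 1/2.
By linearity: E[X] = 19306 · (1/2) = C(197, 2) · (1/2) = 19306/2 = 9653 ≈ 9653.000.

E[X] = 9653 = 9653.000.


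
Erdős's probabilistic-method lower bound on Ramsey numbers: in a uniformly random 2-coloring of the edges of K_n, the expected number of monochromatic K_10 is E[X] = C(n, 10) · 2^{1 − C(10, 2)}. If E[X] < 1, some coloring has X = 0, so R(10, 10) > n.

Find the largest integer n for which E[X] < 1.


We need C(n, 10) · 2^{1 − 45} < 1, i.e. C(n, 10) < 2^{45 − 1} = 17592186044416.
Check values of n near the boundary:
  n = 94: C(94, 10) = 9041256841903; 9041256841903 < 17592186044416? YES
  n = 95: C(95, 10) = 10104934117421; 10104934117421 < 17592186044416? YES
  n = 96: C(96, 10) = 11279926456656; 11279926456656 < 17592186044416? YES
  n = 97: C(97, 10) = 12576469727536; 12576469727536 < 17592186044416? YES
  n = 98: C(98, 10) = 14005614014756; 14005614014756 < 17592186044416? YES
  n = 99: C(99, 10) = 15579278510796; 15579278510796 < 17592186044416? YES
  n = 100: C(100, 10) = 17310309456440; 17310309456440 < 17592186044416? YES
  n = 101: C(101, 10) = 19212541264840; 19212541264840 < 17592186044416? NO
The largest n with C(n, 10) < 17592186044416 is n = 100 (where E[X] = 2163788682055/2199023255552 ≈ 0.983977). Hence R(10, 10) > 100, i.e. R(10, 10) ≥ 101.

Largest n = 100; hence R(10, 10) > 100.


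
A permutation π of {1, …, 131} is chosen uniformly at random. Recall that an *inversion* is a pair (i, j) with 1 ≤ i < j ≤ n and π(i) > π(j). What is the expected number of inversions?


Write X = Σ X_I over the C(131, 2) = 8515 pairs i < j, with X_I the indicator of one inversion.
There are 8515 indicators.
For each fixed pair i < j, the values π(i) and π(j) are two distinct elements of {1, …, 131} in uniformly random order; by symmetry P[π(i) > π(j)] = 1/2.
By linearity: E[X] = 8515 · (1/2) = C(131, 2) · (1/2) = 8515/2 = 8515/2 ≈ 4257.50000.

E[X] = 8515/2 = 4257.50000.


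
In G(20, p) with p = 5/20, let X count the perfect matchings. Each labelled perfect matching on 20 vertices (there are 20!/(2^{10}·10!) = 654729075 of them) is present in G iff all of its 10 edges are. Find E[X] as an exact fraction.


K_20 has 20!/(2^{10}·10!) = 654729075 labelled perfect matchings.
For each such perfect matching H, let X_H = 1 if all 10 edges of H are present in G. Then P[X_H = 1] = p^{10} = (1/4)^{10} = 1/1048576.
By linearity: E[X] = Σ_H E[X_H] = 654729075 · p^{10} = 654729075 · 1/1048576 = 654729075/1048576.
Numerically: E[X] ≈ 624.

E[X] = 654729075 · (1/4)^{10} = 654729075/1048576 ≈ 624.


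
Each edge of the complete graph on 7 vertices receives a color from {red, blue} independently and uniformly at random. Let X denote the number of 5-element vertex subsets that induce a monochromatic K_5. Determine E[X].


Let X = Σ_S X_S over the C(7, 5) = 21 subsets S of size 5, where X_S = 1 if the K_5 on S is monochromatic.
For a fixed S, the K_5 on S has C(5, 2) = 10 edges. P[all 10 edges red] = (1/2)^10, and likewise for blue, so P[monochromatic] = 2·(1/2)^10 = 2^{1 − 10} = 1/512.
By linearity: E[X] = C(7, 5) · 2^{1 − 10} = 21 · 1/512 = 21/512.
Numerically: E[X] ≈ 0.041016.

E[X] = C(7,5)·2^(1−C(5,2)) = 21/512 ≈ 0.041016.


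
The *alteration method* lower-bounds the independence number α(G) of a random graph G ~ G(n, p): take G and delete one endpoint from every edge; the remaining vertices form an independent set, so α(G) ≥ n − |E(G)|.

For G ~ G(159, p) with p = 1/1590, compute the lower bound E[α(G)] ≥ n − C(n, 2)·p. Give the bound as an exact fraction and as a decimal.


E[|E(G)|] = C(159, 2)·p = 12561 · (1/1590) = 79/10.
E[α(G)] ≥ n − E[|E(G)|] = 159 − 79/10 = 1511/10.
Numerically: ≈ 151.100000.
(This is only a lower bound; the true E[α(G)] may be larger.)

E[α(G)] ≥ 1511/10 ≈ 151.100000.


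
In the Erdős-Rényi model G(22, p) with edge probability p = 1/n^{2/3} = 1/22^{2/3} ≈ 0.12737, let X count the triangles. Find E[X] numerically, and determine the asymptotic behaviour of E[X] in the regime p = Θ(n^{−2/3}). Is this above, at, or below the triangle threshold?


Number of potential triangles: C(22, 3) = 1540.
Each occurs with probability p³ ≈ (0.12737)³ ≈ 2.0661157e-03.
By linearity: E[X] = C(22, 3)·p³ ≈ 1540 · 2.0661157e-03 ≈ 3.18182.
Since α = 2/3 < 1, p = c/n^{2/3} ≫ 1/n is above the triangle threshold p ~ 1/n. Asymptotically E[X] ~ (c³/6)·n^{3(1−α)} = (1³/6)·n^{1} → ∞; triangles are abundant w.h.p.

E[X] ≈ 3.18182; in regime p = Θ(1/n^{2/3}) E[X] diverges (above the triangle threshold p ~ 1/n).


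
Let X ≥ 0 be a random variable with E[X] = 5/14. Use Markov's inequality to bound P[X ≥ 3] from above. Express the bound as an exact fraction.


μ = E[X] = 5/14, a = 3.
Markov: P[X ≥ 3] ≤ μ/a = (5/14)/3 = 5/42.
Numerically: ≈ 0.11905.
(Since a = 3 > μ = 0.35714, the bound 5/42 is < 1 and informative.)

P[X ≥ 3] ≤ 5/42 ≈ 0.11905.


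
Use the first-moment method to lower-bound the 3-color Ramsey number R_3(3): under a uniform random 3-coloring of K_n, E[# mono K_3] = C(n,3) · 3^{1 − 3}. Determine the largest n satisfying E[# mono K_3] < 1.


We need C(n, 3) · 3^{1 − 3} < 1, i.e. C(n, 3) < 3^{3 − 1} = 9.
Check values of n near the boundary:
  n = 3: C(3, 3) = 1; 1 < 9? YES
  n = 4: C(4, 3) = 4; 4 < 9? YES
  n = 5: C(5, 3) = 10; 10 < 9? NO
  n = 6: C(6, 3) = 20; 20 < 9? NO
The largest n with C(n, 3) < 9 is n = 4 (where E[X] = 4/9 ≈ 0.4444). Hence R_3(3) > 4, i.e. R_3(3) ≥ 5.

Largest n = 4; hence R_3(3) > 4.
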